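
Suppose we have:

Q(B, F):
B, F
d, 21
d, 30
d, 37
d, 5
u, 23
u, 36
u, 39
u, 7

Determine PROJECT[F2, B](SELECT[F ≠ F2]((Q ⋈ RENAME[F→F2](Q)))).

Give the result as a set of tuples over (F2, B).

ρ[F→F2]: schema becomes (B, F2); tuples unchanged.
Joining Q and RENAME[F→F2](Q) on B yields {(d, 21, 21), (d, 21, 30), (d, 21, 37), (d, 21, 5), (d, 30, 21), (d, 30, 30), (d, 30, 37), (d, 30, 5), (d, 37, 21), (d, 37, 30), (d, 37, 37), (d, 37, 5), (d, 5, 21), (d, 5, 30), (d, 5, 37), (d, 5, 5), (u, 23, 23), (u, 23, 36), (u, 23, 39), (u, 23, 7), (u, 36, 23), (u, 36, 36), (u, 36, 39), (u, 36, 7), (u, 39, 23), (u, 39, 36), (u, 39, 39), (u, 39, 7), (u, 7, 23), (u, 7, 36), (u, 7, 39), (u, 7, 7)}.
Selection F ≠ F2: {(d, 21, 30), (d, 21, 37), (d, 21, 5), (d, 30, 21), (d, 30, 37), (d, 30, 5), (d, 37, 21), (d, 37, 30), (d, 37, 5), (d, 5, 21), (d, 5, 30), (d, 5, 37), (u, 23, 36), (u, 23, 39), (u, 23, 7), (u, 36, 23), (u, 36, 39), (u, 36, 7), (u, 39, 23), (u, 39, 36), (u, 39, 7), (u, 7, 23), (u, 7, 36), (u, 7, 39)}
π[F2, B]: project onto (F2, B) (16 duplicate(s) eliminated) → {(21, d), (23, u), (30, d), (36, u), (37, d), (39, u), (5, d), (7, u)}

{(21, d), (23, u), (30, d), (36, u), (37, d), (39, u), (5, d), (7, u)}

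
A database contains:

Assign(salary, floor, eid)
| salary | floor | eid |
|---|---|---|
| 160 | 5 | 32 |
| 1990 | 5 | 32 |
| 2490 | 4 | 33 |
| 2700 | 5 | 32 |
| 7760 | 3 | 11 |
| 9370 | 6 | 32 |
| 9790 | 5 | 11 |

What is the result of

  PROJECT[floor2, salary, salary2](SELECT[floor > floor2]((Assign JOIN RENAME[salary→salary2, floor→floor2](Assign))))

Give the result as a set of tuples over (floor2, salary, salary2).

{(3, 9790, 7760), (5, 9370, 160), (5, 9370, 1990), (5, 9370, 2700)}

ρ[salary→salary2, floor→floor2]: schema becomes (salary2, floor2, eid); tuples unchanged.
Assign ⋈ RENAME[salary→salary2, floor→floor2](Assign) (natural join on eid): {(160, 5, 32, 160, 5), (160, 5, 32, 1990, 5), (160, 5, 32, 2700, 5), (160, 5, 32, 9370, 6), (1990, 5, 32, 160, 5), (1990, 5, 32, 1990, 5), (1990, 5, 32, 2700, 5), (1990, 5, 32, 9370, 6), (2490, 4, 33, 2490, 4), (2700, 5, 32, 160, 5), (2700, 5, 32, 1990, 5), (2700, 5, 32, 2700, 5), (2700, 5, 32, 9370, 6), (7760, 3, 11, 7760, 3), (7760, 3, 11, 9790, 5), (9370, 6, 32, 160, 5), (9370, 6, 32, 1990, 5), (9370, 6, 32, 2700, 5), (9370, 6, 32, 9370, 6), (9790, 5, 11, 7760, 3), (9790, 5, 11, 9790, 5)}
Apply σ_{floor > floor2}; surviving tuples: {(9370, 6, 32, 160, 5), (9370, 6, 32, 1990, 5), (9370, 6, 32, 2700, 5), (9790, 5, 11, 7760, 3)}
π[floor2, salary, salary2]: project onto (floor2, salary, salary2) → {(3, 9790, 7760), (5, 9370, 160), (5, 9370, 1990), (5, 9370, 2700)}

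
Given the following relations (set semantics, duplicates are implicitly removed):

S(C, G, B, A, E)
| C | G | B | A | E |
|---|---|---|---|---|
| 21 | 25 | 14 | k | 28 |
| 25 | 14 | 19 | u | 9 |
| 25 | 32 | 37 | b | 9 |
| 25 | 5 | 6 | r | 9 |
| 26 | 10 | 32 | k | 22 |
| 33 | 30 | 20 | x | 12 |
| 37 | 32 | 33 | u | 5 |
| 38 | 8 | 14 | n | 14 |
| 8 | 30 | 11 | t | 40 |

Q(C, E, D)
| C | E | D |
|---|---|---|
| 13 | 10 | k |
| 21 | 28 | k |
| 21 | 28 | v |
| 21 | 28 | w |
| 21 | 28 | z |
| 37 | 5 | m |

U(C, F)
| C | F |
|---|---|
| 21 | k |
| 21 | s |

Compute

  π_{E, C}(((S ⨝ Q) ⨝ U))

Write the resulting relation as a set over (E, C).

S ⋈ Q (natural join on C, E): {(21, 25, 14, k, 28, k), (21, 25, 14, k, 28, v), (21, 25, 14, k, 28, w), (21, 25, 14, k, 28, z), (37, 32, 33, u, 5, m)}
(S ⨝ Q) ⋈ U (natural join on C): {(21, 25, 14, k, 28, k, k), (21, 25, 14, k, 28, k, s), (21, 25, 14, k, 28, v, k), (21, 25, 14, k, 28, v, s), (21, 25, 14, k, 28, w, k), (21, 25, 14, k, 28, w, s), (21, 25, 14, k, 28, z, k), (21, 25, 14, k, 28, z, s)}
Keep only column(s) E, C (7 duplicate(s) eliminated): {(28, 21)}

{(28, 21)}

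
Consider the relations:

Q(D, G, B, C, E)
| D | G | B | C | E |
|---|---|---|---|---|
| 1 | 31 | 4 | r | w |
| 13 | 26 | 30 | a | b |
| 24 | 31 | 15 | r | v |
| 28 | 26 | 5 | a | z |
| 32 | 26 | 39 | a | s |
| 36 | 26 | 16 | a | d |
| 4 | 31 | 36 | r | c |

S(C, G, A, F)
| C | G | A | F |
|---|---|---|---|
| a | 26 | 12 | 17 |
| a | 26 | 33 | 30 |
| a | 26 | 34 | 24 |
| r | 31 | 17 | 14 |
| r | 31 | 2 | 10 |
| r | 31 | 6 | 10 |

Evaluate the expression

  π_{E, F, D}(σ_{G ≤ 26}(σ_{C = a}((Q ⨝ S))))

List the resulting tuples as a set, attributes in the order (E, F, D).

Joining Q and S on G, C yields {(1, 31, 4, r, w, 17, 14), (1, 31, 4, r, w, 2, 10), (1, 31, 4, r, w, 6, 10), (13, 26, 30, a, b, 12, 17), (13, 26, 30, a, b, 33, 30), (13, 26, 30, a, b, 34, 24), (24, 31, 15, r, v, 17, 14), (24, 31, 15, r, v, 2, 10), (24, 31, 15, r, v, 6, 10), (28, 26, 5, a, z, 12, 17), (28, 26, 5, a, z, 33, 30), (28, 26, 5, a, z, 34, 24), (32, 26, 39, a, s, 12, 17), (32, 26, 39, a, s, 33, 30), (32, 26, 39, a, s, 34, 24), (36, 26, 16, a, d, 12, 17), (36, 26, 16, a, d, 33, 30), (36, 26, 16, a, d, 34, 24), (4, 31, 36, r, c, 17, 14), (4, 31, 36, r, c, 2, 10), (4, 31, 36, r, c, 6, 10)}.
Selection C = a: {(13, 26, 30, a, b, 12, 17), (13, 26, 30, a, b, 33, 30), (13, 26, 30, a, b, 34, 24), (28, 26, 5, a, z, 12, 17), (28, 26, 5, a, z, 33, 30), (28, 26, 5, a, z, 34, 24), (32, 26, 39, a, s, 12, 17), (32, 26, 39, a, s, 33, 30), (32, 26, 39, a, s, 34, 24), (36, 26, 16, a, d, 12, 17), (36, 26, 16, a, d, 33, 30), (36, 26, 16, a, d, 34, 24)}
Selection G ≤ 26: {(13, 26, 30, a, b, 12, 17), (13, 26, 30, a, b, 33, 30), (13, 26, 30, a, b, 34, 24), (28, 26, 5, a, z, 12, 17), (28, 26, 5, a, z, 33, 30), (28, 26, 5, a, z, 34, 24), (32, 26, 39, a, s, 12, 17), (32, 26, 39, a, s, 33, 30), (32, 26, 39, a, s, 34, 24), (36, 26, 16, a, d, 12, 17), (36, 26, 16, a, d, 33, 30), (36, 26, 16, a, d, 34, 24)}
Projecting to E, F, D: {(b, 17, 13), (b, 24, 13), (b, 30, 13), (d, 17, 36), (d, 24, 36), (d, 30, 36), (s, 17, 32), (s, 24, 32), (s, 30, 32), (z, 17, 28), (z, 24, 28), (z, 30, 28)}

{(b, 17, 13), (b, 24, 13), (b, 30, 13), (d, 17, 36), (d, 24, 36), (d, 30, 36), (s, 17, 32), (s, 24, 32), (s, 30, 32), (z, 17, 28), (z, 24, 28), (z, 30, 28)}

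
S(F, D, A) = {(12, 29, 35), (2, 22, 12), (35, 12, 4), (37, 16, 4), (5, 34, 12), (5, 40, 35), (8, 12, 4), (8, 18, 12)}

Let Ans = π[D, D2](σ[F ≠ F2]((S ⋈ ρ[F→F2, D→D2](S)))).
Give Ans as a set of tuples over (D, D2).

ρ[F→F2, D→D2]: schema becomes (F2, D2, A); tuples unchanged.
S ⋈ ρ[F→F2, D→D2](S) (natural join on A): {(12, 29, 35, 12, 29), (12, 29, 35, 5, 40), (2, 22, 12, 2, 22), (2, 22, 12, 5, 34), (2, 22, 12, 8, 18), (35, 12, 4, 35, 12), (35, 12, 4, 37, 16), (35, 12, 4, 8, 12), (37, 16, 4, 35, 12), (37, 16, 4, 37, 16), (37, 16, 4, 8, 12), (5, 34, 12, 2, 22), (5, 34, 12, 5, 34), (5, 34, 12, 8, 18), (5, 40, 35, 12, 29), (5, 40, 35, 5, 40), (8, 12, 4, 35, 12), (8, 12, 4, 37, 16), (8, 12, 4, 8, 12), (8, 18, 12, 2, 22), (8, 18, 12, 5, 34), (8, 18, 12, 8, 18)}
Apply σ_{F ≠ F2}; surviving tuples: {(12, 29, 35, 5, 40), (2, 22, 12, 5, 34), (2, 22, 12, 8, 18), (35, 12, 4, 37, 16), (35, 12, 4, 8, 12), (37, 16, 4, 35, 12), (37, 16, 4, 8, 12), (5, 34, 12, 2, 22), (5, 34, 12, 8, 18), (5, 40, 35, 12, 29), (8, 12, 4, 35, 12), (8, 12, 4, 37, 16), (8, 18, 12, 2, 22), (8, 18, 12, 5, 34)}
π_{D, D2} gives {(12, 12), (12, 16), (16, 12), (18, 22), (18, 34), (22, 18), (22, 34), (29, 40), (34, 18), (34, 22), (40, 29)} (3 duplicate(s) eliminated).

{(12, 12), (12, 16), (16, 12), (18, 22), (18, 34), (22, 18), (22, 34), (29, 40), (34, 18), (34, 22), (40, 29)}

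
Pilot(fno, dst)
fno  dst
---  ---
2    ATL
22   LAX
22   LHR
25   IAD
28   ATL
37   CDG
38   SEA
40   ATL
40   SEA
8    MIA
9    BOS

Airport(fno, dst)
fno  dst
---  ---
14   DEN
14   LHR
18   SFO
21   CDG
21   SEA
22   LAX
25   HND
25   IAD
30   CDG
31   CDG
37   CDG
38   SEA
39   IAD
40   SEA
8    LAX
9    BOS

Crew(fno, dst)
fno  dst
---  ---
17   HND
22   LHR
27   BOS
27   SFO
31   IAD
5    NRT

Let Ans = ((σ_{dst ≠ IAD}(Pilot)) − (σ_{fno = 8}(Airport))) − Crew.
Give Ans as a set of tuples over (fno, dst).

σ[dst ≠ IAD]: keep tuples satisfying dst ≠ IAD → {(2, ATL), (22, LAX), (22, LHR), (28, ATL), (37, CDG), (38, SEA), (40, ATL), (40, SEA), (8, MIA), (9, BOS)}
σ[fno = 8]: keep tuples satisfying fno = 8 → {(8, LAX)}
Taking the difference: {(2, ATL), (22, LAX), (22, LHR), (28, ATL), (37, CDG), (38, SEA), (40, ATL), (40, SEA), (8, MIA), (9, BOS)}
Taking the difference: {(2, ATL), (22, LAX), (28, ATL), (37, CDG), (38, SEA), (40, ATL), (40, SEA), (8, MIA), (9, BOS)}

{(2, ATL), (22, LAX), (28, ATL), (37, CDG), (38, SEA), (40, ATL), (40, SEA), (8, MIA), (9, BOS)}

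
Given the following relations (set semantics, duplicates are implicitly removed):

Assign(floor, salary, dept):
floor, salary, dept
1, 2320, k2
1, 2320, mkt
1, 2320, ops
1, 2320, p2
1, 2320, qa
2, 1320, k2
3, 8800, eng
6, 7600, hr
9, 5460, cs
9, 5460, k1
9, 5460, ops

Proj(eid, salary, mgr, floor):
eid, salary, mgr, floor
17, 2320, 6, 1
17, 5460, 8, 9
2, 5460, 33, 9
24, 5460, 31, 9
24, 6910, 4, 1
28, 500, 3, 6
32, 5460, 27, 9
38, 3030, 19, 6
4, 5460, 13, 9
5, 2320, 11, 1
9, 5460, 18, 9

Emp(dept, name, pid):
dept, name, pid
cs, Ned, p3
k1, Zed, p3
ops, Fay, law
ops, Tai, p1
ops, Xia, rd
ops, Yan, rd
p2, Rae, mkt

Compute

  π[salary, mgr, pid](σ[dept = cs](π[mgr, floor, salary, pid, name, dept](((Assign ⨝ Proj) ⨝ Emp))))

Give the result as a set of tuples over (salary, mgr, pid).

Joining Assign and Proj on floor, salary yields {(1, 2320, k2, 17, 6), (1, 2320, k2, 5, 11), (1, 2320, mkt, 17, 6), (1, 2320, mkt, 5, 11), (1, 2320, ops, 17, 6), (1, 2320, ops, 5, 11), (1, 2320, p2, 17, 6), (1, 2320, p2, 5, 11), (1, 2320, qa, 17, 6), (1, 2320, qa, 5, 11), (9, 5460, cs, 17, 8), (9, 5460, cs, 2, 33), (9, 5460, cs, 24, 31), (9, 5460, cs, 32, 27), (9, 5460, cs, 4, 13), (9, 5460, cs, 9, 18), (9, 5460, k1, 17, 8), (9, 5460, k1, 2, 33), (9, 5460, k1, 24, 31), (9, 5460, k1, 32, 27), (9, 5460, k1, 4, 13), (9, 5460, k1, 9, 18), (9, 5460, ops, 17, 8), (9, 5460, ops, 2, 33), (9, 5460, ops, 24, 31), (9, 5460, ops, 32, 27), (9, 5460, ops, 4, 13), (9, 5460, ops, 9, 18)}.
Joining (Assign ⨝ Proj) and Emp on dept yields {(1, 2320, ops, 17, 6, Fay, law), (1, 2320, ops, 17, 6, Tai, p1), (1, 2320, ops, 17, 6, Xia, rd), (1, 2320, ops, 17, 6, Yan, rd), (1, 2320, ops, 5, 11, Fay, law), (1, 2320, ops, 5, 11, Tai, p1), (1, 2320, ops, 5, 11, Xia, rd), (1, 2320, ops, 5, 11, Yan, rd), (1, 2320, p2, 17, 6, Rae, mkt), (1, 2320, p2, 5, 11, Rae, mkt), (9, 5460, cs, 17, 8, Ned, p3), (9, 5460, cs, 2, 33, Ned, p3), (9, 5460, cs, 24, 31, Ned, p3), (9, 5460, cs, 32, 27, Ned, p3), (9, 5460, cs, 4, 13, Ned, p3), (9, 5460, cs, 9, 18, Ned, p3), (9, 5460, k1, 17, 8, Zed, p3), (9, 5460, k1, 2, 33, Zed, p3), (9, 5460, k1, 24, 31, Zed, p3), (9, 5460, k1, 32, 27, Zed, p3), (9, 5460, k1, 4, 13, Zed, p3), (9, 5460, k1, 9, 18, Zed, p3), (9, 5460, ops, 17, 8, Fay, law), (9, 5460, ops, 17, 8, Tai, p1), (9, 5460, ops, 17, 8, Xia, rd), (9, 5460, ops, 17, 8, Yan, rd), (9, 5460, ops, 2, 33, Fay, law), (9, 5460, ops, 2, 33, Tai, p1), (9, 5460, ops, 2, 33, Xia, rd), (9, 5460, ops, 2, 33, Yan, rd), (9, 5460, ops, 24, 31, Fay, law), (9, 5460, ops, 24, 31, Tai, p1), (9, 5460, ops, 24, 31, Xia, rd), (9, 5460, ops, 24, 31, Yan, rd), (9, 5460, ops, 32, 27, Fay, law), (9, 5460, ops, 32, 27, Tai, p1), (9, 5460, ops, 32, 27, Xia, rd), (9, 5460, ops, 32, 27, Yan, rd), (9, 5460, ops, 4, 13, Fay, law), (9, 5460, ops, 4, 13, Tai, p1), (9, 5460, ops, 4, 13, Xia, rd), (9, 5460, ops, 4, 13, Yan, rd), (9, 5460, ops, 9, 18, Fay, law), (9, 5460, ops, 9, 18, Tai, p1), (9, 5460, ops, 9, 18, Xia, rd), (9, 5460, ops, 9, 18, Yan, rd)}.
Keep only column(s) mgr, floor, salary, pid, name, dept: {(11, 1, 2320, law, Fay, ops), (11, 1, 2320, mkt, Rae, p2), (11, 1, 2320, p1, Tai, ops), (11, 1, 2320, rd, Xia, ops), (11, 1, 2320, rd, Yan, ops), (13, 9, 5460, law, Fay, ops), (13, 9, 5460, p1, Tai, ops), (13, 9, 5460, p3, Ned, cs), (13, 9, 5460, p3, Zed, k1), (13, 9, 5460, rd, Xia, ops), (13, 9, 5460, rd, Yan, ops), (18, 9, 5460, law, Fay, ops), (18, 9, 5460, p1, Tai, ops), (18, 9, 5460, p3, Ned, cs), (18, 9, 5460, p3, Zed, k1), (18, 9, 5460, rd, Xia, ops), (18, 9, 5460, rd, Yan, ops), (27, 9, 5460, law, Fay, ops), (27, 9, 5460, p1, Tai, ops), (27, 9, 5460, p3, Ned, cs), (27, 9, 5460, p3, Zed, k1), (27, 9, 5460, rd, Xia, ops), (27, 9, 5460, rd, Yan, ops), (31, 9, 5460, law, Fay, ops), (31, 9, 5460, p1, Tai, ops), (31, 9, 5460, p3, Ned, cs), (31, 9, 5460, p3, Zed, k1), (31, 9, 5460, rd, Xia, ops), (31, 9, 5460, rd, Yan, ops), (33, 9, 5460, law, Fay, ops), (33, 9, 5460, p1, Tai, ops), (33, 9, 5460, p3, Ned, cs), (33, 9, 5460, p3, Zed, k1), (33, 9, 5460, rd, Xia, ops), (33, 9, 5460, rd, Yan, ops), (6, 1, 2320, law, Fay, ops), (6, 1, 2320, mkt, Rae, p2), (6, 1, 2320, p1, Tai, ops), (6, 1, 2320, rd, Xia, ops), (6, 1, 2320, rd, Yan, ops), (8, 9, 5460, law, Fay, ops), (8, 9, 5460, p1, Tai, ops), (8, 9, 5460, p3, Ned, cs), (8, 9, 5460, p3, Zed, k1), (8, 9, 5460, rd, Xia, ops), (8, 9, 5460, rd, Yan, ops)}
σ[dept = cs]: keep tuples satisfying dept = cs → {(13, 9, 5460, p3, Ned, cs), (18, 9, 5460, p3, Ned, cs), (27, 9, 5460, p3, Ned, cs), (31, 9, 5460, p3, Ned, cs), (33, 9, 5460, p3, Ned, cs), (8, 9, 5460, p3, Ned, cs)}
Keep only column(s) salary, mgr, pid: {(5460, 13, p3), (5460, 18, p3), (5460, 27, p3), (5460, 31, p3), (5460, 33, p3), (5460, 8, p3)}

{(5460, 13, p3), (5460, 18, p3), (5460, 27, p3), (5460, 31, p3), (5460, 33, p3), (5460, 8, p3)}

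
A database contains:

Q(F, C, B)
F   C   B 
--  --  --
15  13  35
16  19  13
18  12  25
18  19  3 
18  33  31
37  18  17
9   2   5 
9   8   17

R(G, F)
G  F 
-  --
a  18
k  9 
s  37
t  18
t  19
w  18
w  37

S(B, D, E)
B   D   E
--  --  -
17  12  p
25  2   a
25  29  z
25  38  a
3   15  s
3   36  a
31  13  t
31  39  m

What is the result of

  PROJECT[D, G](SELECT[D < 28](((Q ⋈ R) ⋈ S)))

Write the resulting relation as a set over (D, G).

Q ⋈ R (natural join on F): {(18, 12, 25, a), (18, 12, 25, t), (18, 12, 25, w), (18, 19, 3, a), (18, 19, 3, t), (18, 19, 3, w), (18, 33, 31, a), (18, 33, 31, t), (18, 33, 31, w), (37, 18, 17, s), (37, 18, 17, w), (9, 2, 5, k), (9, 8, 17, k)}
(Q ⋈ R) ⋈ S (natural join on B): {(18, 12, 25, a, 2, a), (18, 12, 25, a, 29, z), (18, 12, 25, a, 38, a), (18, 12, 25, t, 2, a), (18, 12, 25, t, 29, z), (18, 12, 25, t, 38, a), (18, 12, 25, w, 2, a), (18, 12, 25, w, 29, z), (18, 12, 25, w, 38, a), (18, 19, 3, a, 15, s), (18, 19, 3, a, 36, a), (18, 19, 3, t, 15, s), (18, 19, 3, t, 36, a), (18, 19, 3, w, 15, s), (18, 19, 3, w, 36, a), (18, 33, 31, a, 13, t), (18, 33, 31, a, 39, m), (18, 33, 31, t, 13, t), (18, 33, 31, t, 39, m), (18, 33, 31, w, 13, t), (18, 33, 31, w, 39, m), (37, 18, 17, s, 12, p), (37, 18, 17, w, 12, p), (9, 8, 17, k, 12, p)}
Selection D < 28: {(18, 12, 25, a, 2, a), (18, 12, 25, t, 2, a), (18, 12, 25, w, 2, a), (18, 19, 3, a, 15, s), (18, 19, 3, t, 15, s), (18, 19, 3, w, 15, s), (18, 33, 31, a, 13, t), (18, 33, 31, t, 13, t), (18, 33, 31, w, 13, t), (37, 18, 17, s, 12, p), (37, 18, 17, w, 12, p), (9, 8, 17, k, 12, p)}
Projecting to D, G: {(12, k), (12, s), (12, w), (13, a), (13, t), (13, w), (15, a), (15, t), (15, w), (2, a), (2, t), (2, w)}

{(12, k), (12, s), (12, w), (13, a), (13, t), (13, w), (15, a), (15, t), (15, w), (2, a), (2, t), (2, w)}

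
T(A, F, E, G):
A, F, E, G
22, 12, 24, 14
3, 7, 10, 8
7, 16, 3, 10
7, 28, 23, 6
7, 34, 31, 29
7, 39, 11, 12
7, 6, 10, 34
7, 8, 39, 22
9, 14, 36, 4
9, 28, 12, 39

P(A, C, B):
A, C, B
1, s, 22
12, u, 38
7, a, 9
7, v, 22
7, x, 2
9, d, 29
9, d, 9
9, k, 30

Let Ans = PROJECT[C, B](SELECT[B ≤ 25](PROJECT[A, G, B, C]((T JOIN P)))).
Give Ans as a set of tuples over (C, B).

{(a, 9), (d, 9), (v, 22), (x, 2)}

Natural join on A: {(7, 16, 3, 10, a, 9), (7, 16, 3, 10, v, 22), (7, 16, 3, 10, x, 2), (7, 28, 23, 6, a, 9), (7, 28, 23, 6, v, 22), (7, 28, 23, 6, x, 2), (7, 34, 31, 29, a, 9), (7, 34, 31, 29, v, 22), (7, 34, 31, 29, x, 2), (7, 39, 11, 12, a, 9), (7, 39, 11, 12, v, 22), (7, 39, 11, 12, x, 2), (7, 6, 10, 34, a, 9), (7, 6, 10, 34, v, 22), (7, 6, 10, 34, x, 2), (7, 8, 39, 22, a, 9), (7, 8, 39, 22, v, 22), (7, 8, 39, 22, x, 2), (9, 14, 36, 4, d, 29), (9, 14, 36, 4, d, 9), (9, 14, 36, 4, k, 30), (9, 28, 12, 39, d, 29), (9, 28, 12, 39, d, 9), (9, 28, 12, 39, k, 30)}
π_{A, G, B, C} gives {(7, 10, 2, x), (7, 10, 22, v), (7, 10, 9, a), (7, 12, 2, x), (7, 12, 22, v), (7, 12, 9, a), (7, 22, 2, x), (7, 22, 22, v), (7, 22, 9, a), (7, 29, 2, x), (7, 29, 22, v), (7, 29, 9, a), (7, 34, 2, x), (7, 34, 22, v), (7, 34, 9, a), (7, 6, 2, x), (7, 6, 22, v), (7, 6, 9, a), (9, 39, 29, d), (9, 39, 30, k), (9, 39, 9, d), (9, 4, 29, d), (9, 4, 30, k), (9, 4, 9, d)}.
Selection B ≤ 25: {(7, 10, 2, x), (7, 10, 22, v), (7, 10, 9, a), (7, 12, 2, x), (7, 12, 22, v), (7, 12, 9, a), (7, 22, 2, x), (7, 22, 22, v), (7, 22, 9, a), (7, 29, 2, x), (7, 29, 22, v), (7, 29, 9, a), (7, 34, 2, x), (7, 34, 22, v), (7, 34, 9, a), (7, 6, 2, x), (7, 6, 22, v), (7, 6, 9, a), (9, 39, 9, d), (9, 4, 9, d)}
π_{C, B} gives {(a, 9), (d, 9), (v, 22), (x, 2)} (16 duplicate(s) eliminated).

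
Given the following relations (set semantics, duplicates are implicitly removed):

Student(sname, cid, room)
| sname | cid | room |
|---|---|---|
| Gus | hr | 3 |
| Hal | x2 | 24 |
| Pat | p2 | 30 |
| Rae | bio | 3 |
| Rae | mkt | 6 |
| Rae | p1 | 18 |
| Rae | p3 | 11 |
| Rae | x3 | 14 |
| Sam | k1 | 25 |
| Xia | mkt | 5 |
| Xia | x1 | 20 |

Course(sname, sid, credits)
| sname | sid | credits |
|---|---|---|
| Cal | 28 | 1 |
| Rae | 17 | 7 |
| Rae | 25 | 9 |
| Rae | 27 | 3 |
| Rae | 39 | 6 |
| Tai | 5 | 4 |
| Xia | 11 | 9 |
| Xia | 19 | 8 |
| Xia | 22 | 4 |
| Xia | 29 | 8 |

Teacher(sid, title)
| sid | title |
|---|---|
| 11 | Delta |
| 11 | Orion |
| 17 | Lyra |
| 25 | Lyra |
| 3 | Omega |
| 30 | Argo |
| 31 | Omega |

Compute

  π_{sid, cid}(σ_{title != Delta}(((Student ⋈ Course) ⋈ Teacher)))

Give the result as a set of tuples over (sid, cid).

{(11, mkt), (11, x1), (17, bio), (17, mkt), (17, p1), (17, p3), (17, x3), (25, bio), (25, mkt), (25, p1), (25, p3), (25, x3)}

Joining Student and Course on sname yields {(Rae, bio, 3, 17, 7), (Rae, bio, 3, 25, 9), (Rae, bio, 3, 27, 3), (Rae, bio, 3, 39, 6), (Rae, mkt, 6, 17, 7), (Rae, mkt, 6, 25, 9), (Rae, mkt, 6, 27, 3), (Rae, mkt, 6, 39, 6), (Rae, p1, 18, 17, 7), (Rae, p1, 18, 25, 9), (Rae, p1, 18, 27, 3), (Rae, p1, 18, 39, 6), (Rae, p3, 11, 17, 7), (Rae, p3, 11, 25, 9), (Rae, p3, 11, 27, 3), (Rae, p3, 11, 39, 6), (Rae, x3, 14, 17, 7), (Rae, x3, 14, 25, 9), (Rae, x3, 14, 27, 3), (Rae, x3, 14, 39, 6), (Xia, mkt, 5, 11, 9), (Xia, mkt, 5, 19, 8), (Xia, mkt, 5, 22, 4), (Xia, mkt, 5, 29, 8), (Xia, x1, 20, 11, 9), (Xia, x1, 20, 19, 8), (Xia, x1, 20, 22, 4), (Xia, x1, 20, 29, 8)}.
Joining (Student ⋈ Course) and Teacher on sid yields {(Rae, bio, 3, 17, 7, Lyra), (Rae, bio, 3, 25, 9, Lyra), (Rae, mkt, 6, 17, 7, Lyra), (Rae, mkt, 6, 25, 9, Lyra), (Rae, p1, 18, 17, 7, Lyra), (Rae, p1, 18, 25, 9, Lyra), (Rae, p3, 11, 17, 7, Lyra), (Rae, p3, 11, 25, 9, Lyra), (Rae, x3, 14, 17, 7, Lyra), (Rae, x3, 14, 25, 9, Lyra), (Xia, mkt, 5, 11, 9, Delta), (Xia, mkt, 5, 11, 9, Orion), (Xia, x1, 20, 11, 9, Delta), (Xia, x1, 20, 11, 9, Orion)}.
σ[title != Delta]: keep tuples satisfying title != Delta → {(Rae, bio, 3, 17, 7, Lyra), (Rae, bio, 3, 25, 9, Lyra), (Rae, mkt, 6, 17, 7, Lyra), (Rae, mkt, 6, 25, 9, Lyra), (Rae, p1, 18, 17, 7, Lyra), (Rae, p1, 18, 25, 9, Lyra), (Rae, p3, 11, 17, 7, Lyra), (Rae, p3, 11, 25, 9, Lyra), (Rae, x3, 14, 17, 7, Lyra), (Rae, x3, 14, 25, 9, Lyra), (Xia, mkt, 5, 11, 9, Orion), (Xia, x1, 20, 11, 9, Orion)}
Keep only column(s) sid, cid: {(11, mkt), (11, x1), (17, bio), (17, mkt), (17, p1), (17, p3), (17, x3), (25, bio), (25, mkt), (25, p1), (25, p3), (25, x3)}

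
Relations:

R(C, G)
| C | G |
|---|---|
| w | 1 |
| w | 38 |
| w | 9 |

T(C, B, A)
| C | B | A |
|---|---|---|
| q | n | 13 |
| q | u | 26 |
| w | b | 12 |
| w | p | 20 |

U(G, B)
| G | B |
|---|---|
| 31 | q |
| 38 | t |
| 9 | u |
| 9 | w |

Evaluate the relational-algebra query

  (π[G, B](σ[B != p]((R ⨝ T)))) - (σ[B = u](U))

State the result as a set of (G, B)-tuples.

{(1, b), (38, b), (9, b)}

Natural join on C: {(w, 1, b, 12), (w, 1, p, 20), (w, 38, b, 12), (w, 38, p, 20), (w, 9, b, 12), (w, 9, p, 20)}
Apply σ_{B != p}; surviving tuples: {(w, 1, b, 12), (w, 38, b, 12), (w, 9, b, 12)}
Projecting to G, B: {(1, b), (38, b), (9, b)}
Apply σ_{B = u}; surviving tuples: {(9, u)}
Difference: {(1, b), (38, b), (9, b)} with {(9, u)} → {(1, b), (38, b), (9, b)}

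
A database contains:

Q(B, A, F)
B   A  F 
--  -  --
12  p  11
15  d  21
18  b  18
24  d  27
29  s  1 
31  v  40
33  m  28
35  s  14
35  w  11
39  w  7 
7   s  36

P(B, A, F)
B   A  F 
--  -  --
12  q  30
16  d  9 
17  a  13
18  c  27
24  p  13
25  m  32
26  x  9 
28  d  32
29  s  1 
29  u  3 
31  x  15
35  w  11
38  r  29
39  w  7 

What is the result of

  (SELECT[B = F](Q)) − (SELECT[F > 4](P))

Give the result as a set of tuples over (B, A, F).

{(18, b, 18)}

Filtering on B = F leaves {(18, b, 18)}.
Filtering on F > 4 leaves {(12, q, 30), (16, d, 9), (17, a, 13), (18, c, 27), (24, p, 13), (25, m, 32), (26, x, 9), (28, d, 32), (31, x, 15), (35, w, 11), (38, r, 29), (39, w, 7)}.
Difference: {(18, b, 18)} with {(12, q, 30), (16, d, 9), (17, a, 13), (18, c, 27), (24, p, 13), (25, m, 32), (26, x, 9), (28, d, 32), (31, x, 15), (35, w, 11), (38, r, 29), (39, w, 7)} → {(18, b, 18)}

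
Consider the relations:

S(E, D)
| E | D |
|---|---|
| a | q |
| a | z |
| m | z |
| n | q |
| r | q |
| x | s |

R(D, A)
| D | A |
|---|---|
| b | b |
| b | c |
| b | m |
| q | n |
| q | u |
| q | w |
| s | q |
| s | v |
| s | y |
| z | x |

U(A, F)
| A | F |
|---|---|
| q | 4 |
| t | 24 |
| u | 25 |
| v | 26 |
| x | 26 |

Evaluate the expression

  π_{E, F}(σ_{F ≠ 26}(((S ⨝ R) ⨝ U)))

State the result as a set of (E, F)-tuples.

Natural join on D: {(a, q, n), (a, q, u), (a, q, w), (a, z, x), (m, z, x), (n, q, n), (n, q, u), (n, q, w), (r, q, n), (r, q, u), (r, q, w), (x, s, q), (x, s, v), (x, s, y)}
Natural join on A: {(a, q, u, 25), (a, z, x, 26), (m, z, x, 26), (n, q, u, 25), (r, q, u, 25), (x, s, q, 4), (x, s, v, 26)}
Selection F ≠ 26: {(a, q, u, 25), (n, q, u, 25), (r, q, u, 25), (x, s, q, 4)}
Keep only column(s) E, F: {(a, 25), (n, 25), (r, 25), (x, 4)}

{(a, 25), (n, 25), (r, 25), (x, 4)}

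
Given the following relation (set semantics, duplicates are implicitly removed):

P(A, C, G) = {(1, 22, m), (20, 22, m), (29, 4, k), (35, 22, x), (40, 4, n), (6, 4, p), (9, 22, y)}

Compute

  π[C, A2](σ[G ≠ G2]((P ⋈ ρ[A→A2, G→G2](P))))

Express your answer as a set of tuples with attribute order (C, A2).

{(22, 1), (22, 20), (22, 35), (22, 9), (4, 29), (4, 40), (4, 6)}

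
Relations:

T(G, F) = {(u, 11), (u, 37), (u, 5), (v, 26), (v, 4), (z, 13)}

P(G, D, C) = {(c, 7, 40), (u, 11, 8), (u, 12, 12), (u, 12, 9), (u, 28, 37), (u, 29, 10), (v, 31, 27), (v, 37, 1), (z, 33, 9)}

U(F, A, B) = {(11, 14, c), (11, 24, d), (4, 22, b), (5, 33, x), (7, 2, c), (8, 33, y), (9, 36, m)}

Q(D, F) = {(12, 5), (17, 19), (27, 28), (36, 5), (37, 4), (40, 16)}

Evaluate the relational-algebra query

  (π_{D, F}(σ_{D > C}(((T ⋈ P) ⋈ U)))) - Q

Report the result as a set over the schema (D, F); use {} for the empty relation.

{(11, 11), (11, 5), (12, 11), (29, 11), (29, 5), (31, 4)}

T ⋈ P (natural join on G): {(u, 11, 11, 8), (u, 11, 12, 12), (u, 11, 12, 9), (u, 11, 28, 37), (u, 11, 29, 10), (u, 37, 11, 8), (u, 37, 12, 12), (u, 37, 12, 9), (u, 37, 28, 37), (u, 37, 29, 10), (u, 5, 11, 8), (u, 5, 12, 12), (u, 5, 12, 9), (u, 5, 28, 37), (u, 5, 29, 10), (v, 26, 31, 27), (v, 26, 37, 1), (v, 4, 31, 27), (v, 4, 37, 1), (z, 13, 33, 9)}
(T ⋈ P) ⋈ U (natural join on F): {(u, 11, 11, 8, 14, c), (u, 11, 11, 8, 24, d), (u, 11, 12, 12, 14, c), (u, 11, 12, 12, 24, d), (u, 11, 12, 9, 14, c), (u, 11, 12, 9, 24, d), (u, 11, 28, 37, 14, c), (u, 11, 28, 37, 24, d), (u, 11, 29, 10, 14, c), (u, 11, 29, 10, 24, d), (u, 5, 11, 8, 33, x), (u, 5, 12, 12, 33, x), (u, 5, 12, 9, 33, x), (u, 5, 28, 37, 33, x), (u, 5, 29, 10, 33, x), (v, 4, 31, 27, 22, b), (v, 4, 37, 1, 22, b)}
Apply σ_{D > C}; surviving tuples: {(u, 11, 11, 8, 14, c), (u, 11, 11, 8, 24, d), (u, 11, 12, 9, 14, c), (u, 11, 12, 9, 24, d), (u, 11, 29, 10, 14, c), (u, 11, 29, 10, 24, d), (u, 5, 11, 8, 33, x), (u, 5, 12, 9, 33, x), (u, 5, 29, 10, 33, x), (v, 4, 31, 27, 22, b), (v, 4, 37, 1, 22, b)}
π[D, F]: project onto (D, F) (3 duplicate(s) eliminated) → {(11, 11), (11, 5), (12, 11), (12, 5), (29, 11), (29, 5), (31, 4), (37, 4)}
Taking the difference: {(11, 11), (11, 5), (12, 11), (29, 11), (29, 5), (31, 4)}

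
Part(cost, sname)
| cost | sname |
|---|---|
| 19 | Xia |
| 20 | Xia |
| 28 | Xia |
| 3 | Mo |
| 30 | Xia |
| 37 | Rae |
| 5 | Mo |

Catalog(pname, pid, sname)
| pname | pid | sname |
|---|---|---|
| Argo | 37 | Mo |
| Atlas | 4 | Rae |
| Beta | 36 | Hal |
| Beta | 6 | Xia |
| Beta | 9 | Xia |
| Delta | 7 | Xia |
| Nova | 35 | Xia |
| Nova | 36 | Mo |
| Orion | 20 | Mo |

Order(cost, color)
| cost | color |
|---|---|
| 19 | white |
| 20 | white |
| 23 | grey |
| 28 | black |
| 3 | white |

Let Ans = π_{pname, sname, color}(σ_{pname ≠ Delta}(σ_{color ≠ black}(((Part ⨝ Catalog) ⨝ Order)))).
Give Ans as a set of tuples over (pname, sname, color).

{(Argo, Mo, white), (Beta, Xia, white), (Nova, Mo, white), (Nova, Xia, white), (Orion, Mo, white)}

Natural join on sname: {(19, Xia, Beta, 6), (19, Xia, Beta, 9), (19, Xia, Delta, 7), (19, Xia, Nova, 35), (20, Xia, Beta, 6), (20, Xia, Beta, 9), (20, Xia, Delta, 7), (20, Xia, Nova, 35), (28, Xia, Beta, 6), (28, Xia, Beta, 9), (28, Xia, Delta, 7), (28, Xia, Nova, 35), (3, Mo, Argo, 37), (3, Mo, Nova, 36), (3, Mo, Orion, 20), (30, Xia, Beta, 6), (30, Xia, Beta, 9), (30, Xia, Delta, 7), (30, Xia, Nova, 35), (37, Rae, Atlas, 4), (5, Mo, Argo, 37), (5, Mo, Nova, 36), (5, Mo, Orion, 20)}
Natural join on cost: {(19, Xia, Beta, 6, white), (19, Xia, Beta, 9, white), (19, Xia, Delta, 7, white), (19, Xia, Nova, 35, white), (20, Xia, Beta, 6, white), (20, Xia, Beta, 9, white), (20, Xia, Delta, 7, white), (20, Xia, Nova, 35, white), (28, Xia, Beta, 6, black), (28, Xia, Beta, 9, black), (28, Xia, Delta, 7, black), (28, Xia, Nova, 35, black), (3, Mo, Argo, 37, white), (3, Mo, Nova, 36, white), (3, Mo, Orion, 20, white)}
Filtering on color ≠ black leaves {(19, Xia, Beta, 6, white), (19, Xia, Beta, 9, white), (19, Xia, Delta, 7, white), (19, Xia, Nova, 35, white), (20, Xia, Beta, 6, white), (20, Xia, Beta, 9, white), (20, Xia, Delta, 7, white), (20, Xia, Nova, 35, white), (3, Mo, Argo, 37, white), (3, Mo, Nova, 36, white), (3, Mo, Orion, 20, white)}.
Filtering on pname ≠ Delta leaves {(19, Xia, Beta, 6, white), (19, Xia, Beta, 9, white), (19, Xia, Nova, 35, white), (20, Xia, Beta, 6, white), (20, Xia, Beta, 9, white), (20, Xia, Nova, 35, white), (3, Mo, Argo, 37, white), (3, Mo, Nova, 36, white), (3, Mo, Orion, 20, white)}.
Keep only column(s) pname, sname, color (4 duplicate(s) eliminated): {(Argo, Mo, white), (Beta, Xia, white), (Nova, Mo, white), (Nova, Xia, white), (Orion, Mo, white)}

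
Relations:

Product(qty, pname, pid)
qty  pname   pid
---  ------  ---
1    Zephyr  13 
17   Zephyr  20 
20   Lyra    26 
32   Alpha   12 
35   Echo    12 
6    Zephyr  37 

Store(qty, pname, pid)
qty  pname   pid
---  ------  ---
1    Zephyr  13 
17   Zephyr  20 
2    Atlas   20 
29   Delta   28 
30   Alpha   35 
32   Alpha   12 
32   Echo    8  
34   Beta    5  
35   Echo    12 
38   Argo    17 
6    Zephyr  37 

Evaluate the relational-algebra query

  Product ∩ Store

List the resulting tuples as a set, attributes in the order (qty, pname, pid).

{(1, Zephyr, 13), (17, Zephyr, 20), (32, Alpha, 12), (35, Echo, 12), (6, Zephyr, 37)}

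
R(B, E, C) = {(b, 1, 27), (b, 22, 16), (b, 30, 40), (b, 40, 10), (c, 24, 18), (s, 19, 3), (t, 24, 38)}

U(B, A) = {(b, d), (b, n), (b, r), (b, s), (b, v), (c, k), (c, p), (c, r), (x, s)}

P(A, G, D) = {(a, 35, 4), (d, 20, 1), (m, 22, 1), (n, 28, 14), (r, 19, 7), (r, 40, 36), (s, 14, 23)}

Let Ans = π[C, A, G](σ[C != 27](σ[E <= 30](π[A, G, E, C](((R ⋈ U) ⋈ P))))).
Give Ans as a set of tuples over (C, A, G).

Joining R and U on B yields {(b, 1, 27, d), (b, 1, 27, n), (b, 1, 27, r), (b, 1, 27, s), (b, 1, 27, v), (b, 22, 16, d), (b, 22, 16, n), (b, 22, 16, r), (b, 22, 16, s), (b, 22, 16, v), (b, 30, 40, d), (b, 30, 40, n), (b, 30, 40, r), (b, 30, 40, s), (b, 30, 40, v), (b, 40, 10, d), (b, 40, 10, n), (b, 40, 10, r), (b, 40, 10, s), (b, 40, 10, v), (c, 24, 18, k), (c, 24, 18, p), (c, 24, 18, r)}.
Joining (R ⋈ U) and P on A yields {(b, 1, 27, d, 20, 1), (b, 1, 27, n, 28, 14), (b, 1, 27, r, 19, 7), (b, 1, 27, r, 40, 36), (b, 1, 27, s, 14, 23), (b, 22, 16, d, 20, 1), (b, 22, 16, n, 28, 14), (b, 22, 16, r, 19, 7), (b, 22, 16, r, 40, 36), (b, 22, 16, s, 14, 23), (b, 30, 40, d, 20, 1), (b, 30, 40, n, 28, 14), (b, 30, 40, r, 19, 7), (b, 30, 40, r, 40, 36), (b, 30, 40, s, 14, 23), (b, 40, 10, d, 20, 1), (b, 40, 10, n, 28, 14), (b, 40, 10, r, 19, 7), (b, 40, 10, r, 40, 36), (b, 40, 10, s, 14, 23), (c, 24, 18, r, 19, 7), (c, 24, 18, r, 40, 36)}.
Keep only column(s) A, G, E, C: {(d, 20, 1, 27), (d, 20, 22, 16), (d, 20, 30, 40), (d, 20, 40, 10), (n, 28, 1, 27), (n, 28, 22, 16), (n, 28, 30, 40), (n, 28, 40, 10), (r, 19, 1, 27), (r, 19, 22, 16), (r, 19, 24, 18), (r, 19, 30, 40), (r, 19, 40, 10), (r, 40, 1, 27), (r, 40, 22, 16), (r, 40, 24, 18), (r, 40, 30, 40), (r, 40, 40, 10), (s, 14, 1, 27), (s, 14, 22, 16), (s, 14, 30, 40), (s, 14, 40, 10)}
Selection E <= 30: {(d, 20, 1, 27), (d, 20, 22, 16), (d, 20, 30, 40), (n, 28, 1, 27), (n, 28, 22, 16), (n, 28, 30, 40), (r, 19, 1, 27), (r, 19, 22, 16), (r, 19, 24, 18), (r, 19, 30, 40), (r, 40, 1, 27), (r, 40, 22, 16), (r, 40, 24, 18), (r, 40, 30, 40), (s, 14, 1, 27), (s, 14, 22, 16), (s, 14, 30, 40)}
Selection C != 27: {(d, 20, 22, 16), (d, 20, 30, 40), (n, 28, 22, 16), (n, 28, 30, 40), (r, 19, 22, 16), (r, 19, 24, 18), (r, 19, 30, 40), (r, 40, 22, 16), (r, 40, 24, 18), (r, 40, 30, 40), (s, 14, 22, 16), (s, 14, 30, 40)}
Keep only column(s) C, A, G: {(16, d, 20), (16, n, 28), (16, r, 19), (16, r, 40), (16, s, 14), (18, r, 19), (18, r, 40), (40, d, 20), (40, n, 28), (40, r, 19), (40, r, 40), (40, s, 14)}

{(16, d, 20), (16, n, 28), (16, r, 19), (16, r, 40), (16, s, 14), (18, r, 19), (18, r, 40), (40, d, 20), (40, n, 28), (40, r, 19), (40, r, 40), (40, s, 14)}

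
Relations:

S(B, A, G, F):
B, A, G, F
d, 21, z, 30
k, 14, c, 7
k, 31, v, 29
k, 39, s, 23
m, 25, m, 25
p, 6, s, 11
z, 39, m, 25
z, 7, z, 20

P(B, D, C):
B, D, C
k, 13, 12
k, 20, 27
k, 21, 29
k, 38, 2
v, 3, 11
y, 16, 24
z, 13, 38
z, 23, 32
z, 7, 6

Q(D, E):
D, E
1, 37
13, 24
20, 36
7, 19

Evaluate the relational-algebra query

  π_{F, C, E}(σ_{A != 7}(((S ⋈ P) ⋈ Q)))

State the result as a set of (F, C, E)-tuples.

S ⋈ P (natural join on B): {(k, 14, c, 7, 13, 12), (k, 14, c, 7, 20, 27), (k, 14, c, 7, 21, 29), (k, 14, c, 7, 38, 2), (k, 31, v, 29, 13, 12), (k, 31, v, 29, 20, 27), (k, 31, v, 29, 21, 29), (k, 31, v, 29, 38, 2), (k, 39, s, 23, 13, 12), (k, 39, s, 23, 20, 27), (k, 39, s, 23, 21, 29), (k, 39, s, 23, 38, 2), (z, 39, m, 25, 13, 38), (z, 39, m, 25, 23, 32), (z, 39, m, 25, 7, 6), (z, 7, z, 20, 13, 38), (z, 7, z, 20, 23, 32), (z, 7, z, 20, 7, 6)}
(S ⋈ P) ⋈ Q (natural join on D): {(k, 14, c, 7, 13, 12, 24), (k, 14, c, 7, 20, 27, 36), (k, 31, v, 29, 13, 12, 24), (k, 31, v, 29, 20, 27, 36), (k, 39, s, 23, 13, 12, 24), (k, 39, s, 23, 20, 27, 36), (z, 39, m, 25, 13, 38, 24), (z, 39, m, 25, 7, 6, 19), (z, 7, z, 20, 13, 38, 24), (z, 7, z, 20, 7, 6, 19)}
Selection A != 7: {(k, 14, c, 7, 13, 12, 24), (k, 14, c, 7, 20, 27, 36), (k, 31, v, 29, 13, 12, 24), (k, 31, v, 29, 20, 27, 36), (k, 39, s, 23, 13, 12, 24), (k, 39, s, 23, 20, 27, 36), (z, 39, m, 25, 13, 38, 24), (z, 39, m, 25, 7, 6, 19)}
π[F, C, E]: project onto (F, C, E) → {(23, 12, 24), (23, 27, 36), (25, 38, 24), (25, 6, 19), (29, 12, 24), (29, 27, 36), (7, 12, 24), (7, 27, 36)}

{(23, 12, 24), (23, 27, 36), (25, 38, 24), (25, 6, 19), (29, 12, 24), (29, 27, 36), (7, 12, 24), (7, 27, 36)}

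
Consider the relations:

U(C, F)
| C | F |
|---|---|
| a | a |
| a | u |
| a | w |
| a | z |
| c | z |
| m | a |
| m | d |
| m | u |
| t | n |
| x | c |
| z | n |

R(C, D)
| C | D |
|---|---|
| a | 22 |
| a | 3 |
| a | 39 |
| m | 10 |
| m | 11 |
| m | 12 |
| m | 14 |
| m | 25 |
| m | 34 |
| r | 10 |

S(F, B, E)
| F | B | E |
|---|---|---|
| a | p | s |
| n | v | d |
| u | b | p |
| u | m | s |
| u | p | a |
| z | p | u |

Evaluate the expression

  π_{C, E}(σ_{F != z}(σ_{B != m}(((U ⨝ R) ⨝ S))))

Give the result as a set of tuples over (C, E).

U ⋈ R (natural join on C): {(a, a, 22), (a, a, 3), (a, a, 39), (a, u, 22), (a, u, 3), (a, u, 39), (a, w, 22), (a, w, 3), (a, w, 39), (a, z, 22), (a, z, 3), (a, z, 39), (m, a, 10), (m, a, 11), (m, a, 12), (m, a, 14), (m, a, 25), (m, a, 34), (m, d, 10), (m, d, 11), (m, d, 12), (m, d, 14), (m, d, 25), (m, d, 34), (m, u, 10), (m, u, 11), (m, u, 12), (m, u, 14), (m, u, 25), (m, u, 34)}
(U ⨝ R) ⋈ S (natural join on F): {(a, a, 22, p, s), (a, a, 3, p, s), (a, a, 39, p, s), (a, u, 22, b, p), (a, u, 22, m, s), (a, u, 22, p, a), (a, u, 3, b, p), (a, u, 3, m, s), (a, u, 3, p, a), (a, u, 39, b, p), (a, u, 39, m, s), (a, u, 39, p, a), (a, z, 22, p, u), (a, z, 3, p, u), (a, z, 39, p, u), (m, a, 10, p, s), (m, a, 11, p, s), (m, a, 12, p, s), (m, a, 14, p, s), (m, a, 25, p, s), (m, a, 34, p, s), (m, u, 10, b, p), (m, u, 10, m, s), (m, u, 10, p, a), (m, u, 11, b, p), (m, u, 11, m, s), (m, u, 11, p, a), (m, u, 12, b, p), (m, u, 12, m, s), (m, u, 12, p, a), (m, u, 14, b, p), (m, u, 14, m, s), (m, u, 14, p, a), (m, u, 25, b, p), (m, u, 25, m, s), (m, u, 25, p, a), (m, u, 34, b, p), (m, u, 34, m, s), (m, u, 34, p, a)}
Apply σ_{B != m}; surviving tuples: {(a, a, 22, p, s), (a, a, 3, p, s), (a, a, 39, p, s), (a, u, 22, b, p), (a, u, 22, p, a), (a, u, 3, b, p), (a, u, 3, p, a), (a, u, 39, b, p), (a, u, 39, p, a), (a, z, 22, p, u), (a, z, 3, p, u), (a, z, 39, p, u), (m, a, 10, p, s), (m, a, 11, p, s), (m, a, 12, p, s), (m, a, 14, p, s), (m, a, 25, p, s), (m, a, 34, p, s), (m, u, 10, b, p), (m, u, 10, p, a), (m, u, 11, b, p), (m, u, 11, p, a), (m, u, 12, b, p), (m, u, 12, p, a), (m, u, 14, b, p), (m, u, 14, p, a), (m, u, 25, b, p), (m, u, 25, p, a), (m, u, 34, b, p), (m, u, 34, p, a)}
Apply σ_{F != z}; surviving tuples: {(a, a, 22, p, s), (a, a, 3, p, s), (a, a, 39, p, s), (a, u, 22, b, p), (a, u, 22, p, a), (a, u, 3, b, p), (a, u, 3, p, a), (a, u, 39, b, p), (a, u, 39, p, a), (m, a, 10, p, s), (m, a, 11, p, s), (m, a, 12, p, s), (m, a, 14, p, s), (m, a, 25, p, s), (m, a, 34, p, s), (m, u, 10, b, p), (m, u, 10, p, a), (m, u, 11, b, p), (m, u, 11, p, a), (m, u, 12, b, p), (m, u, 12, p, a), (m, u, 14, b, p), (m, u, 14, p, a), (m, u, 25, b, p), (m, u, 25, p, a), (m, u, 34, b, p), (m, u, 34, p, a)}
Projecting to C, E (21 duplicate(s) eliminated): {(a, a), (a, p), (a, s), (m, a), (m, p), (m, s)}

{(a, a), (a, p), (a, s), (m, a), (m, p), (m, s)}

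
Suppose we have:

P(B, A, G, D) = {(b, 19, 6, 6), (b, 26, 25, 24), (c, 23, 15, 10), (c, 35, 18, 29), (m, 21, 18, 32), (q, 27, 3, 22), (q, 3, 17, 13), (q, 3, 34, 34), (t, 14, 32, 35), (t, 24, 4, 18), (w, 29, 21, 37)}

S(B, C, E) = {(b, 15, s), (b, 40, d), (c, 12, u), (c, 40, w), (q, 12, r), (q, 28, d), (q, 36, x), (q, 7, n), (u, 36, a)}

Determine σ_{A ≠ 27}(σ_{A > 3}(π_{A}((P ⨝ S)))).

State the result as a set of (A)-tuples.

P ⋈ S (natural join on B): {(b, 19, 6, 6, 15, s), (b, 19, 6, 6, 40, d), (b, 26, 25, 24, 15, s), (b, 26, 25, 24, 40, d), (c, 23, 15, 10, 12, u), (c, 23, 15, 10, 40, w), (c, 35, 18, 29, 12, u), (c, 35, 18, 29, 40, w), (q, 27, 3, 22, 12, r), (q, 27, 3, 22, 28, d), (q, 27, 3, 22, 36, x), (q, 27, 3, 22, 7, n), (q, 3, 17, 13, 12, r), (q, 3, 17, 13, 28, d), (q, 3, 17, 13, 36, x), (q, 3, 17, 13, 7, n), (q, 3, 34, 34, 12, r), (q, 3, 34, 34, 28, d), (q, 3, 34, 34, 36, x), (q, 3, 34, 34, 7, n)}
π[A]: project onto (A) (14 duplicate(s) eliminated) → {19, 23, 26, 27, 3, 35}
Filtering on A > 3 leaves {19, 23, 26, 27, 35}.
Filtering on A ≠ 27 leaves {19, 23, 26, 35}.

{19, 23, 26, 35}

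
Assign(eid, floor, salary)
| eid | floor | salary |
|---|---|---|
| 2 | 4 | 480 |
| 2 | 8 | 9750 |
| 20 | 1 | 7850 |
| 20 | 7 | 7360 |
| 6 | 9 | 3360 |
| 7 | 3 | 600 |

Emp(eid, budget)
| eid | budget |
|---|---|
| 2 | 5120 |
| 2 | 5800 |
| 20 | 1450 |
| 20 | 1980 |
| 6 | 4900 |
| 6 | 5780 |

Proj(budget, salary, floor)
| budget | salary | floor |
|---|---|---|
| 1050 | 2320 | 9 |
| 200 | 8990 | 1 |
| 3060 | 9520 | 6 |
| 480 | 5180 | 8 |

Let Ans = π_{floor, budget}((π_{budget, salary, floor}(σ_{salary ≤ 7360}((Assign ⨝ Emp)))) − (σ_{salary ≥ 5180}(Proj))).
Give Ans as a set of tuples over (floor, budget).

Natural join on eid: {(2, 4, 480, 5120), (2, 4, 480, 5800), (2, 8, 9750, 5120), (2, 8, 9750, 5800), (20, 1, 7850, 1450), (20, 1, 7850, 1980), (20, 7, 7360, 1450), (20, 7, 7360, 1980), (6, 9, 3360, 4900), (6, 9, 3360, 5780)}
Filtering on salary ≤ 7360 leaves {(2, 4, 480, 5120), (2, 4, 480, 5800), (20, 7, 7360, 1450), (20, 7, 7360, 1980), (6, 9, 3360, 4900), (6, 9, 3360, 5780)}.
Keep only column(s) budget, salary, floor: {(1450, 7360, 7), (1980, 7360, 7), (4900, 3360, 9), (5120, 480, 4), (5780, 3360, 9), (5800, 480, 4)}
Filtering on salary ≥ 5180 leaves {(200, 8990, 1), (3060, 9520, 6), (480, 5180, 8)}.
Set difference of the two operands is {(1450, 7360, 7), (1980, 7360, 7), (4900, 3360, 9), (5120, 480, 4), (5780, 3360, 9), (5800, 480, 4)}.
Keep only column(s) floor, budget: {(4, 5120), (4, 5800), (7, 1450), (7, 1980), (9, 4900), (9, 5780)}

{(4, 5120), (4, 5800), (7, 1450), (7, 1980), (9, 4900), (9, 5780)}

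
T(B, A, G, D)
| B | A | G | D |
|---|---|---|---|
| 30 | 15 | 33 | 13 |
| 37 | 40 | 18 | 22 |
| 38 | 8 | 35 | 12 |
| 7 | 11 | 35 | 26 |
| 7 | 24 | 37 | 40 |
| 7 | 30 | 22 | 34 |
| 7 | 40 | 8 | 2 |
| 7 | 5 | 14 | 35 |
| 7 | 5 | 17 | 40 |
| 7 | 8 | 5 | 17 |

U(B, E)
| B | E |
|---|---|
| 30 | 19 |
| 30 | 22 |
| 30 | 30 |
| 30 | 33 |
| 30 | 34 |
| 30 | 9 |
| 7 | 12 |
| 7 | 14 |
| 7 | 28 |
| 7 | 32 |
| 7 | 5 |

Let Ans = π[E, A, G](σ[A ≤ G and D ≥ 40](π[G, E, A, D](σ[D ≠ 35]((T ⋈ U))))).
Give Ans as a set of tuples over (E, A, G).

T ⋈ U (natural join on B): {(30, 15, 33, 13, 19), (30, 15, 33, 13, 22), (30, 15, 33, 13, 30), (30, 15, 33, 13, 33), (30, 15, 33, 13, 34), (30, 15, 33, 13, 9), (7, 11, 35, 26, 12), (7, 11, 35, 26, 14), (7, 11, 35, 26, 28), (7, 11, 35, 26, 32), (7, 11, 35, 26, 5), (7, 24, 37, 40, 12), (7, 24, 37, 40, 14), (7, 24, 37, 40, 28), (7, 24, 37, 40, 32), (7, 24, 37, 40, 5), (7, 30, 22, 34, 12), (7, 30, 22, 34, 14), (7, 30, 22, 34, 28), (7, 30, 22, 34, 32), (7, 30, 22, 34, 5), (7, 40, 8, 2, 12), (7, 40, 8, 2, 14), (7, 40, 8, 2, 28), (7, 40, 8, 2, 32), (7, 40, 8, 2, 5), (7, 5, 14, 35, 12), (7, 5, 14, 35, 14), (7, 5, 14, 35, 28), (7, 5, 14, 35, 32), (7, 5, 14, 35, 5), (7, 5, 17, 40, 12), (7, 5, 17, 40, 14), (7, 5, 17, 40, 28), (7, 5, 17, 40, 32), (7, 5, 17, 40, 5), (7, 8, 5, 17, 12), (7, 8, 5, 17, 14), (7, 8, 5, 17, 28), (7, 8, 5, 17, 32), (7, 8, 5, 17, 5)}
Filtering on D ≠ 35 leaves {(30, 15, 33, 13, 19), (30, 15, 33, 13, 22), (30, 15, 33, 13, 30), (30, 15, 33, 13, 33), (30, 15, 33, 13, 34), (30, 15, 33, 13, 9), (7, 11, 35, 26, 12), (7, 11, 35, 26, 14), (7, 11, 35, 26, 28), (7, 11, 35, 26, 32), (7, 11, 35, 26, 5), (7, 24, 37, 40, 12), (7, 24, 37, 40, 14), (7, 24, 37, 40, 28), (7, 24, 37, 40, 32), (7, 24, 37, 40, 5), (7, 30, 22, 34, 12), (7, 30, 22, 34, 14), (7, 30, 22, 34, 28), (7, 30, 22, 34, 32), (7, 30, 22, 34, 5), (7, 40, 8, 2, 12), (7, 40, 8, 2, 14), (7, 40, 8, 2, 28), (7, 40, 8, 2, 32), (7, 40, 8, 2, 5), (7, 5, 17, 40, 12), (7, 5, 17, 40, 14), (7, 5, 17, 40, 28), (7, 5, 17, 40, 32), (7, 5, 17, 40, 5), (7, 8, 5, 17, 12), (7, 8, 5, 17, 14), (7, 8, 5, 17, 28), (7, 8, 5, 17, 32), (7, 8, 5, 17, 5)}.
π[G, E, A, D]: project onto (G, E, A, D) → {(17, 12, 5, 40), (17, 14, 5, 40), (17, 28, 5, 40), (17, 32, 5, 40), (17, 5, 5, 40), (22, 12, 30, 34), (22, 14, 30, 34), (22, 28, 30, 34), (22, 32, 30, 34), (22, 5, 30, 34), (33, 19, 15, 13), (33, 22, 15, 13), (33, 30, 15, 13), (33, 33, 15, 13), (33, 34, 15, 13), (33, 9, 15, 13), (35, 12, 11, 26), (35, 14, 11, 26), (35, 28, 11, 26), (35, 32, 11, 26), (35, 5, 11, 26), (37, 12, 24, 40), (37, 14, 24, 40), (37, 28, 24, 40), (37, 32, 24, 40), (37, 5, 24, 40), (5, 12, 8, 17), (5, 14, 8, 17), (5, 28, 8, 17), (5, 32, 8, 17), (5, 5, 8, 17), (8, 12, 40, 2), (8, 14, 40, 2), (8, 28, 40, 2), (8, 32, 40, 2), (8, 5, 40, 2)}
Filtering on A ≤ G and D ≥ 40 leaves {(17, 12, 5, 40), (17, 14, 5, 40), (17, 28, 5, 40), (17, 32, 5, 40), (17, 5, 5, 40), (37, 12, 24, 40), (37, 14, 24, 40), (37, 28, 24, 40), (37, 32, 24, 40), (37, 5, 24, 40)}.
π[E, A, G]: project onto (E, A, G) → {(12, 24, 37), (12, 5, 17), (14, 24, 37), (14, 5, 17), (28, 24, 37), (28, 5, 17), (32, 24, 37), (32, 5, 17), (5, 24, 37), (5, 5, 17)}

{(12, 24, 37), (12, 5, 17), (14, 24, 37), (14, 5, 17), (28, 24, 37), (28, 5, 17), (32, 24, 37), (32, 5, 17), (5, 24, 37), (5, 5, 17)}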